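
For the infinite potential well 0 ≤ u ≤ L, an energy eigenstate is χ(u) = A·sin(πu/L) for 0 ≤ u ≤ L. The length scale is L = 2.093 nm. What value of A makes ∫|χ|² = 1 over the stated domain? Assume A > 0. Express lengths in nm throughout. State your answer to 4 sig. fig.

A ≈ 0.9775 nm^(-1/2)

Normalization requires ∫|χ|² du = 1, integrated from 0 to L.
∫|χ|² du = A²·(L/2).
With L = 2.093: A² = 0.95557 and A = 0.97753.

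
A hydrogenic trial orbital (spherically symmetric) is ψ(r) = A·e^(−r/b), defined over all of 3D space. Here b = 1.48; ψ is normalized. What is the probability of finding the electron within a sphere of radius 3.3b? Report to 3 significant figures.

P ≈ 0.960

With dV = 4πr²dr, the probability is ∫|ψ|² dV over r ≤ 3.3b.
Normalization gives A² = 1/(π·b^3).
Let u = r/b; then A², 4π and the length scale all cancel, so P = ∫_{0}^{3.3} u^2·e^(-2·u) du ÷ ∫_{0}^{∞} u^2·e^(-2·u) du.
An antiderivative of u^2·e^(-2·u) is -(2·u^2 + 2·u + 1)·e^(-2·u)/4; evaluating from 0 to 3.3 gives 1/4 - 1469·e^(-33/5)/200, while the full integral is 1/4.
The region integral divided by the full integral gives P = 0.9600.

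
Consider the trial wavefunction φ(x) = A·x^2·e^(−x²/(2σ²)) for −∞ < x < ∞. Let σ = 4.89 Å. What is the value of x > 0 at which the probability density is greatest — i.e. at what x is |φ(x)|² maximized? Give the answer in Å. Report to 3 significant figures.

Set d/dx [|φ(x)|²] = 0 and solve for x > 0.
This gives x = √(2)·σ.
With σ = 4.89, the value of x > 0 at which the probability density is greatest is 6.916 Å.

x ≈ 6.92 Å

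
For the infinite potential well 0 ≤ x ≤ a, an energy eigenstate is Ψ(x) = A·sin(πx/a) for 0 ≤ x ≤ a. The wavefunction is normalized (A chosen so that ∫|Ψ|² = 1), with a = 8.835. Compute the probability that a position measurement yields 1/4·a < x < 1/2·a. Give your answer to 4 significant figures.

P ≈ 0.4092

The probability is P = ∫ |Ψ|² dx over [1/4·a, 1/2·a].
The normalization integral ∫|Ψ|²dx over the whole domain equals a/2·A², and A² cancels in the ratio.
In terms of u = x/a (A² and the length scale cancel between numerator and denominator), P = [∫_{1/4}^{1/2} sin(π·u)^2 du] / [∫_{0}^{1} sin(π·u)^2 du].
An antiderivative of sin(π·u)^2 is u/2 - sin(2·π·u)/(4·π); evaluating from 1/4 to 1/2 gives 1/(4·π) + 1/8, while the full integral is 1/2.
Taking the ratio, P = (2 + π)/(4·π).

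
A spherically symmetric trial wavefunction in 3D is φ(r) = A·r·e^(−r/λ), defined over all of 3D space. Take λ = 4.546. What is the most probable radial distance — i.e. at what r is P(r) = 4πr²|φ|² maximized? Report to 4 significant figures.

r ≈ 9.092

Differentiate P(r) = 4πr²|φ|² with respect to r and set to zero.
This gives r = 2·λ.
With λ = 4.546, the most probable radial distance is 9.0920.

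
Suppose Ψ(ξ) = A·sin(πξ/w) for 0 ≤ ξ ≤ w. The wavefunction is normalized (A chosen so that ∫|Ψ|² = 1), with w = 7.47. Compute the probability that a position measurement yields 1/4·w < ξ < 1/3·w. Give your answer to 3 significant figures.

P ≈ 0.105

The probability is P = ∫ |Ψ|² dξ over [1/4·w, 1/3·w].
With A² fixed by ∫|Ψ|² = 1, i.e. A² = (w/2)^(−1), substitute and integrate.
Substituting u = ξ/w, A² and the length scale cancel in the ratio: P = ∫_{1/4}^{1/3} sin(π·u)^2 du / ∫_{0}^{1} sin(π·u)^2 du.
Using ∫ sin(π·u)^2 du = u/2 - sin(2·π·u)/(4·π), the numerator is -√(3)/(8·π) + 1/24 + 1/(4·π) and the denominator is 1/2.
This works out to P = (-3·√(3) + π + 6)/(12·π).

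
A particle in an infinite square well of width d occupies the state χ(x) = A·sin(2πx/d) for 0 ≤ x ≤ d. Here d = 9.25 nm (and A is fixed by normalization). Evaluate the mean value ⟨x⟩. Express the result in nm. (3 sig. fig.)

By definition ⟨x⟩ = ∫ x |χ(x)|² dx.
Using sin²θ = (1 − cos 2θ)/2, evaluating both integrals, ⟨x⟩ = d/2.
With d = 9.25, ⟨x⟩ = 4.625.

⟨x⟩ ≈ 4.63 nm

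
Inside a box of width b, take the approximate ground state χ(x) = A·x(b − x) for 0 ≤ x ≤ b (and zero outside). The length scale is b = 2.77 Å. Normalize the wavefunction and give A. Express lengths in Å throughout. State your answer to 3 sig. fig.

A ≈ 0.429 Å^(-5/2)

Require ∫ |χ|² dx = 1 over the whole domain.
Expanding the polynomial and integrating term by term, carrying out the integral gives A² · b^5/30.
Plugging in b = 2.77 yields A = 0.4289.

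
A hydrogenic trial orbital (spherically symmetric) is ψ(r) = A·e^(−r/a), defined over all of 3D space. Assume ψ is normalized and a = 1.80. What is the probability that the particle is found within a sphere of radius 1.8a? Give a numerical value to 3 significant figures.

P ≈ 0.697

With dV = 4πr²dr, the probability is ∫|ψ|² dV over r ≤ 1.8a.
A² is fixed by ∫₀^∞ 4πr²|ψ|² dr = 1, i.e. A² = (π·a^3)^(−1).
Let u = r/a; then A², 4π and the length scale all cancel, so P = ∫_{0}^{1.8} u^2·e^(-2·u) du ÷ ∫_{0}^{∞} u^2·e^(-2·u) du.
Using ∫ u^2·e^(-2·u) du = -(2·u^2 + 2·u + 1)·e^(-2·u)/4, the numerator is 1/4 - 277·e^(-18/5)/100 and the denominator is 1/4.
This evaluates to P = 0.6973.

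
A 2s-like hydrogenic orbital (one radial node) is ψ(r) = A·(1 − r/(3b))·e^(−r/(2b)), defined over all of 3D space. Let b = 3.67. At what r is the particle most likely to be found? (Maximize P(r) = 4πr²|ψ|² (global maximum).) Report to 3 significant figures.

r ≈ 3.67

The maximum of P(r) = 4πr²|ψ|² occurs where its derivative vanishes.
This gives r = b.
With b = 3.67, the most probable radial distance is 3.670.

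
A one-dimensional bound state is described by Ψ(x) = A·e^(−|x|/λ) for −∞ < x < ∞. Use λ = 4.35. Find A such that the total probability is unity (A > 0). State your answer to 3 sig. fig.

A ≈ 0.479

The normalization condition is ∫|Ψ|² dx = 1 from −∞ to ∞.
∫|Ψ|² dx = A²·(λ).
Plugging in λ = 4.35 yields A = 0.4795.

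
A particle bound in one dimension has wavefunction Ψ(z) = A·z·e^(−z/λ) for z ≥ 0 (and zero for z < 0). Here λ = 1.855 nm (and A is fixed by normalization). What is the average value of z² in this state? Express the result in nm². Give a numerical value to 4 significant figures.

⟨z^2⟩ ≈ 10.32 nm^2

⟨z²⟩ = ∫ z^2 |Ψ|² dz over the full domain.
The ratio of the moment integral to the normalization integral gives ⟨z²⟩ = 3·λ^2.
Putting λ = 1.855 gives 10.323.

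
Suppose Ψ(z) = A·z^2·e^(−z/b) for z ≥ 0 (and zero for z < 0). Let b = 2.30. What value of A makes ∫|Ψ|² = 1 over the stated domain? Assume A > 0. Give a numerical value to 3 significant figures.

Require ∫ |Ψ|² dz = 1 over the whole domain.
The integral (without the A² prefactor) comes out to 3·b^5/4.
Hence A² = 1/[3·b^5/4].
With b = 2.30: A² = 0.02072 and A = 0.1439.

A ≈ 0.144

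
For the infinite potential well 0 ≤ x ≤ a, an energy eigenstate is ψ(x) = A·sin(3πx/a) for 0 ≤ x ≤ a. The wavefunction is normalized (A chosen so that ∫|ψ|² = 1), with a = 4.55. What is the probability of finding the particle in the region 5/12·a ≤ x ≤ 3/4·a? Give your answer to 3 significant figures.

|ψ|² is the probability density, so P = ∫_{5/12·a}^{3/4·a} |ψ|² dx.
Since A² = 1/(a/2), this is the region integral divided by the full normalization integral.
Substituting u = x/a, A² and the length scale cancel in the ratio: P = ∫_{5/12}^{3/4} sin(3·π·u)^2 du / ∫_{0}^{1} sin(3·π·u)^2 du.
An antiderivative of sin(3·π·u)^2 is u/2 - sin(6·π·u)/(12·π); evaluating from 5/12 to 3/4 gives 1/6, while the full integral is 1/2.
Taking the ratio, P = 1/3.

P ≈ 0.333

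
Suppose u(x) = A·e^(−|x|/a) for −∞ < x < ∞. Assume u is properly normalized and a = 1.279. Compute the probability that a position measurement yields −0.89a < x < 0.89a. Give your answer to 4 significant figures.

P ≈ 0.8314

|u|² is the probability density, so P = ∫_{−0.89a}^{0.89a} |u|² dx.
Since A² = 1/(a), this is the region integral divided by the full normalization integral.
By symmetry take twice the x ≥ 0 contribution in numerator and denominator; the 2's cancel. In terms of t = x/a (A² and the length scale cancel between numerator and denominator), P = [∫_{0}^{0.89} e^(-2·t) dt] / [∫_{0}^{∞} e^(-2·t) dt].
An antiderivative of e^(-2·t) is -e^(-2·t)/2; evaluating from 0 to 0.89 gives 1/2 - e^(-89/50)/2, while the full integral is 1/2.
Taking the ratio, P = 0.83136.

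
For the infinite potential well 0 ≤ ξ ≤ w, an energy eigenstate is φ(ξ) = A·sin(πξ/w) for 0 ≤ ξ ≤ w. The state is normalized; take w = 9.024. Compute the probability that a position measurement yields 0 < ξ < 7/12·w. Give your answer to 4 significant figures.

P ≈ 0.6629

P = ∫_{0}^{7/12·w} |φ(ξ)|² dξ.
Since A² = 1/(w/2), this is the region integral divided by the full normalization integral.
In terms of u = ξ/w (A² and the length scale cancel between numerator and denominator), P = [∫_{0}^{7/12} sin(π·u)^2 du] / [∫_{0}^{1} sin(π·u)^2 du].
With ∫ sin(π·u)^2 du = u/2 - sin(2·π·u)/(4·π) + C, the region integral is 1/(8·π) + 7/24 and the full one is 1/2.
The result is P = (3 + 7·π)/(12·π).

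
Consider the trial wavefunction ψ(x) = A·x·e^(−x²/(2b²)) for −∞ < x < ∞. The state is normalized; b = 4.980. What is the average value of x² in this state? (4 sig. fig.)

⟨x^2⟩ ≈ 37.20

⟨x²⟩ = ∫ x^2 |ψ|² dx over the full domain.
The ratio of the moment integral to the normalization integral gives ⟨x²⟩ = 3·b^2/2.
Putting b = 4.980 gives 37.201.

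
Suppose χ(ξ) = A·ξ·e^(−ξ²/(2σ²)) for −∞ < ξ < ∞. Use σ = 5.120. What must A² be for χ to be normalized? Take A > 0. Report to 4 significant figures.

The normalization condition is ∫|χ|² dξ = 1 from −∞ to ∞.
Using the Gaussian integral ∫_{−∞}^{∞} e^(−αξ²) dξ = √(π/α), the integral (without the A² prefactor) comes out to √(π)·σ^3/2.
Plugging in σ = 5.120 yields A = 0.091690.

A^2 ≈ 0.008407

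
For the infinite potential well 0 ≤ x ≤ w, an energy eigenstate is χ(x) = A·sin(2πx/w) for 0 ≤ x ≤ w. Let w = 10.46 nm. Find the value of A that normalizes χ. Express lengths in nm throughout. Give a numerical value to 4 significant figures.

Normalization requires ∫|χ|² dx = 1, integrated from 0 to w.
With ∫₀^w sin²(nπx/w) dx = w/2, carrying out the integral gives A² · w/2.
Setting this equal to 1 gives A² = 1/(w/2).
Substituting w = 10.46 gives A² = 0.19120, so A = 0.43727.

A ≈ 0.4373 nm^(-1/2)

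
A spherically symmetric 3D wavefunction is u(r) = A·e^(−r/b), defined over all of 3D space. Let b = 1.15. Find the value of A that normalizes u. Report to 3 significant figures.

We need A² ∫|f|² 4πr² dr = 1, taking the integral from 0 to ∞.
In 3D with spherical symmetry the volume element is 4πr² dr.
With ∫₀^∞ r^2 e^(−αr) dr = 2!/α^3, with u = A·e^(−r/b), the integral evaluates to A²·[π·b^3].
With b = 1.15: A² = 0.2093 and A = 0.4575.

A ≈ 0.457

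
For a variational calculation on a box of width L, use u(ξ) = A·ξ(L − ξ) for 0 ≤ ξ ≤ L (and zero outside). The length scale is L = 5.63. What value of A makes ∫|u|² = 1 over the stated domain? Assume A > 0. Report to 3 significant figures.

Normalization requires ∫|u|² dξ = 1, integrated from 0 to L.
The integral (without the A² prefactor) comes out to L^5/30.
Hence A² = 1/[L^5/30].
Plugging in L = 5.63 yields A = 0.07283.

A ≈ 0.0728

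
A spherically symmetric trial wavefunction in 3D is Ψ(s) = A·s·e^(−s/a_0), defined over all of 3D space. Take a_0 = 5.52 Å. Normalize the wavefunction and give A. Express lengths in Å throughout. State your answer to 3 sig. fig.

A ≈ 0.00455 Å^(-5/2)

Require ∫ |Ψ|² 4πs² ds = 1 over the whole domain.
Recall ∫₀^∞ s^m e^(−s/β) ds = m!·β^(m+1), with Ψ = A·s·e^(−s/a_0), the integral evaluates to A²·[3·π·a_0^5].
Hence A² = 1/[3·π·a_0^5].
Substituting a_0 = 5.52 gives A² = 0.00002070, so A = 0.004550.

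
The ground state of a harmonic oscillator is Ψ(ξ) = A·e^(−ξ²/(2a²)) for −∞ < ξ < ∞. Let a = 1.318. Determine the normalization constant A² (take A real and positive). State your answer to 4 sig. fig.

Require ∫ |Ψ|² dξ = 1 over the whole domain.
With ∫_{−∞}^{∞} ξ^(2m) e^(−αξ²) dξ = (2m−1)!!·√π / (2^m α^(m+1/2)), with Ψ = A·e^(−ξ²/(2a²)), the integral evaluates to A²·[√(π)·a].
Setting this equal to 1 gives A² = 1/(√(π)·a).
Plugging in a = 1.318 yields A = 0.65427.

A^2 ≈ 0.4281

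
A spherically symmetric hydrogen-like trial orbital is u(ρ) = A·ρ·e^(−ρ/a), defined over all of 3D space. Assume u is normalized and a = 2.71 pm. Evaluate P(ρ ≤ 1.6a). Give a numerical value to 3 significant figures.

P ≈ 0.219

Integrate the radial probability density 4πρ²|u|² over ρ ≤ 1.6a.
Normalization gives A² = 1/(3·π·a^5).
Substituting t = ρ/a, A², 4π and the length scale all cancel in the ratio: P = ∫_{0}^{1.6} t^4·e^(-2·t) dt / ∫_{0}^{∞} t^4·e^(-2·t) dt.
With ∫ t^4·e^(-2·t) dt = -(t^4/2 + t^3 + 3·t^2/2 + 3·t/2 + 3/4)·e^(-2·t) + C, the region integral is ≈ 0.16454 and the full one is 3/4.
Taking the ratio yields P = 0.2194.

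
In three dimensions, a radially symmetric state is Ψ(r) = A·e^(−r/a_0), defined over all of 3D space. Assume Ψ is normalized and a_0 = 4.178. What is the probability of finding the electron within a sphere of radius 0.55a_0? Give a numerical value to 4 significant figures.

P ≈ 0.09958

P = ∫ |Ψ|² 4πr² dr over r ≤ 0.55a_0.
Normalization gives A² = 1/(π·a_0^3).
In terms of u = r/a_0 (A², 4π and the length scale all cancel between numerator and denominator), P = [∫_{0}^{0.55} u^2·e^(-2·u) du] / [∫_{0}^{∞} u^2·e^(-2·u) du].
An antiderivative of u^2·e^(-2·u) is -(2·u^2 + 2·u + 1)·e^(-2·u)/4; evaluating from 0 to 0.55 gives 1/4 - 541·e^(-11/10)/800, while the full integral is 1/4.
The region integral divided by the full integral gives P = 0.099584.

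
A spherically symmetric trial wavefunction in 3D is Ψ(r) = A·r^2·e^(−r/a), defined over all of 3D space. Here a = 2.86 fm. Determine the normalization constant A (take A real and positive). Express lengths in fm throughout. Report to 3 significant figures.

A ≈ 0.00301 fm^(-7/2)

Require ∫ |Ψ|² 4πr² dr = 1 over the whole domain.
With ∫₀^∞ r^6 e^(−αr) dr = 6!/α^7, the integral (without the A² prefactor) comes out to 45·π·a^7/2.
Setting this equal to 1 gives A² = 1/(45·π·a^7/2).
Plugging in a = 2.86 yields A = 0.003006.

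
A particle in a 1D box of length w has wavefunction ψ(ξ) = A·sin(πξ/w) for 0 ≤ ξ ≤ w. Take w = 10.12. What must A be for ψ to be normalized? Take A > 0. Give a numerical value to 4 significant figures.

We need A² ∫|f|² dξ = 1, taking the integral from 0 to w.
With ∫₀^w sin²(nπξ/w) dξ = w/2, ∫|ψ|² dξ = A²·(w/2).
Setting this equal to 1 gives A² = 1/(w/2).
With w = 10.12: A² = 0.19763 and A = 0.44455.

A ≈ 0.4446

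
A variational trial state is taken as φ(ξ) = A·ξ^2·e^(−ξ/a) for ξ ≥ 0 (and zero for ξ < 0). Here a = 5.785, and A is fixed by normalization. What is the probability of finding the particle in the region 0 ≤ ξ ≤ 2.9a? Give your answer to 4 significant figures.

P = ∫_{0}^{2.9a} |φ(ξ)|² dξ.
Since A² = 1/(3·a^5/4), this is the region integral divided by the full normalization integral.
Let u = ξ/a; then A² and the length scale cancel, so P = ∫_{0}^{2.9} u^4·e^(-2·u) du ÷ ∫_{0}^{∞} u^4·e^(-2·u) du.
An antiderivative of u^4·e^(-2·u) is -(u^4/2 + u^3 + 3·u^2/2 + 3·u/2 + 3/4)·e^(-2·u); evaluating from 0 to 2.9 gives ≈ 0.515461, while the full integral is 3/4.
The result is P = 0.68728.

P ≈ 0.6873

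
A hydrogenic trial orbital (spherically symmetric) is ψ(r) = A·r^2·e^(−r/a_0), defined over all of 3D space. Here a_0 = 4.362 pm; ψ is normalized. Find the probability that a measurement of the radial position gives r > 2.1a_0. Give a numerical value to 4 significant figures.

P ≈ 0.8675

With dV = 4πr²dr, the probability is ∫|ψ|² dV over r > 2.1a_0.
A² is fixed by ∫₀^∞ 4πr²|ψ|² dr = 1, i.e. A² = (45·π·a_0^7/2)^(−1).
Let u = r/a_0; then A², 4π and the length scale all cancel, so P = ∫_{2.1}^{∞} u^6·e^(-2·u) du ÷ ∫_{0}^{∞} u^6·e^(-2·u) du.
Using ∫ u^6·e^(-2·u) du = -(4·u^6 + 12·u^5 + 30·u^4 + 60·u^3 + 90·u^2 + 90·u + 45)·e^(-2·u)/8, the numerator is ≈ 4.87948 and the denominator is 45/8.
Taking the ratio yields P = 0.86746.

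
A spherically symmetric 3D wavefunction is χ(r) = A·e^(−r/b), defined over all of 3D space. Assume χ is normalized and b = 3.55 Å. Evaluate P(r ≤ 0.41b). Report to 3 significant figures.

P ≈ 0.0503

With dV = 4πr²dr, the probability is ∫|χ|² dV over r ≤ 0.41b.
A² is fixed by ∫₀^∞ 4πr²|χ|² dr = 1, i.e. A² = (π·b^3)^(−1).
Let u = r/b; then A², 4π and the length scale all cancel, so P = ∫_{0}^{0.41} u^2·e^(-2·u) du ÷ ∫_{0}^{∞} u^2·e^(-2·u) du.
An antiderivative of u^2·e^(-2·u) is -(2·u^2 + 2·u + 1)·e^(-2·u)/4; evaluating from 0 to 0.41 gives ≈ 0.012585, while the full integral is 1/4.
Taking the ratio yields P = 0.05034.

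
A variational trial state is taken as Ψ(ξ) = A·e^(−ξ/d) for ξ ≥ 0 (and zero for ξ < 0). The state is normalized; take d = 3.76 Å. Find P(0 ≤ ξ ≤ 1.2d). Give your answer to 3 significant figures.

The probability is P = ∫ |Ψ|² dξ over [0, 1.2d].
Since A² = 1/(d/2), this is the region integral divided by the full normalization integral.
Let u = ξ/d; then A² and the length scale cancel, so P = ∫_{0}^{1.2} e^(-2·u) du ÷ ∫_{0}^{∞} e^(-2·u) du.
With ∫ e^(-2·u) du = -e^(-2·u)/2 + C, the region integral is 1/2 - e^(-12/5)/2 and the full one is 1/2.
Taking the ratio, P = 0.9093.

P ≈ 0.909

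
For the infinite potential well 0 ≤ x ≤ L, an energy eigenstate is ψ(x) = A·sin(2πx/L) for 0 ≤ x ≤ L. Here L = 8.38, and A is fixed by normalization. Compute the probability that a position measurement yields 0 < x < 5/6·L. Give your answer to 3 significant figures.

P ≈ 0.902

|ψ|² is the probability density, so P = ∫_{0}^{5/6·L} |ψ|² dx.
Since A² = 1/(L/2), this is the region integral divided by the full normalization integral.
Let u = x/L; then A² and the length scale cancel, so P = ∫_{0}^{5/6} sin(2·π·u)^2 du ÷ ∫_{0}^{1} sin(2·π·u)^2 du.
Using ∫ sin(2·π·u)^2 du = u/2 - sin(4·π·u)/(8·π), the numerator is √(3)/(16·π) + 5/12 and the denominator is 1/2.
Taking the ratio, P = √(3)/(8·π) + 5/6.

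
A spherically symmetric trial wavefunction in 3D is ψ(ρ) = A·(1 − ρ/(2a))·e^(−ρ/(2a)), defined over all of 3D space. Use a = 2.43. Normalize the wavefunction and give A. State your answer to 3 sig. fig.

A ≈ 0.0527

The normalization condition is ∫|ψ|² 4πρ² dρ = 1 from 0 to ∞.
(Spherical symmetry: dV = 4πρ² dρ.)
With ∫₀^∞ ρ^4 e^(−αρ) dρ = 4!/α^5, carrying out the integral gives A² · 8·π·a^3.
So A² = (8·π·a^3)^(−1).
Plugging in a = 2.43 yields A = 0.05266.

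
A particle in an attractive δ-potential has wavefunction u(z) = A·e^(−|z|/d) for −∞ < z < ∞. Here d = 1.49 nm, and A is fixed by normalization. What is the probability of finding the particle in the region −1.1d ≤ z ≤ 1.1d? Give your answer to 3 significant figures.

P ≈ 0.889

|u|² is the probability density, so P = ∫_{−1.1d}^{1.1d} |u|² dz.
With A² fixed by ∫|u|² = 1, i.e. A² = (d)^(−1), substitute and integrate.
Both integrals are even about z = 0, so only the z ≥ 0 halves are needed (the factors of 2 cancel). Substituting t = z/d, A² and the length scale cancel in the ratio: P = ∫_{0}^{1.1} e^(-2·t) dt / ∫_{0}^{∞} e^(-2·t) dt.
Using ∫ e^(-2·t) dt = -e^(-2·t)/2, the numerator is 1/2 - e^(-11/5)/2 and the denominator is 1/2.
Evaluating gives P = 0.8892.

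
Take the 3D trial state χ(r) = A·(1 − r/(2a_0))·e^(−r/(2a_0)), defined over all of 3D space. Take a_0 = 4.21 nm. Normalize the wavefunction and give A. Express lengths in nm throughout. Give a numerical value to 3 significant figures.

Normalization requires ∫|χ|² 4πr² dr = 1, integrated from 0 to ∞.
(Spherical symmetry: dV = 4πr² dr.)
Using ∫₀^∞ rⁿ e^(−αr) dr = n!/αⁿ⁺¹, carrying out the integral gives A² · 8·π·a_0^3.
Setting this equal to 1 gives A² = 1/(8·π·a_0^3).
Plugging in a_0 = 4.21 yields A = 0.02309.

A ≈ 0.0231 nm^(-3/2)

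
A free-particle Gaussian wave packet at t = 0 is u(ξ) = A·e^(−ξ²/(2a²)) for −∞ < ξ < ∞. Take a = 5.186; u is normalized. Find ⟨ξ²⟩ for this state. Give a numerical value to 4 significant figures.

⟨ξ^2⟩ ≈ 13.45

The expectation value is the |u|²-weighted average of ξ^2: ∫ ξ^2|u|² dξ.
The ratio of the moment integral to the normalization integral gives ⟨ξ²⟩ = a^2/2.
With a = 5.186, ⟨ξ^2⟩ = 13.447.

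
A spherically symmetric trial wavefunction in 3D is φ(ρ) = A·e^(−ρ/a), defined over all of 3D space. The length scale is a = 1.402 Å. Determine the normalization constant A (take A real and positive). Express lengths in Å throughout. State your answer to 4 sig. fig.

Normalization requires ∫|φ|² 4πρ² dρ = 1, integrated from 0 to ∞.
The angular integral contributes 4π, leaving ∫₀^∞ ρ²|φ|² dρ.
Carrying out the integral gives A² · π·a^3.
Hence A² = 1/[π·a^3].
With a = 1.402: A² = 0.11551 and A = 0.33986.

A ≈ 0.3399 Å^(-3/2)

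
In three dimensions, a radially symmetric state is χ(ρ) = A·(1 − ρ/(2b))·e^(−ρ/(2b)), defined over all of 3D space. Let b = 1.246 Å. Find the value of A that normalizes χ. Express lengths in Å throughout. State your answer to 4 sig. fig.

Normalization requires ∫|χ|² 4πρ² dρ = 1, integrated from 0 to ∞.
In 3D with spherical symmetry the volume element is 4πρ² dρ.
The integral (without the A² prefactor) comes out to 8·π·b^3.
With b = 1.246: A² = 0.020569 and A = 0.14342.

A ≈ 0.1434 Å^(-3/2)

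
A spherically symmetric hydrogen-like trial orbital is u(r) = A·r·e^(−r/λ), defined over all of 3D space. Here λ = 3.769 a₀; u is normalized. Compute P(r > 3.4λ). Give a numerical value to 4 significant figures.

P ≈ 0.1920

Integrate the radial probability density 4πr²|u|² over r > 3.4λ.
A² is fixed by ∫₀^∞ 4πr²|u|² dr = 1, i.e. A² = (3·π·λ^5)^(−1).
Let t = r/λ; then A², 4π and the length scale all cancel, so P = ∫_{3.4}^{∞} t^4·e^(-2·t) dt ÷ ∫_{0}^{∞} t^4·e^(-2·t) dt.
With ∫ t^4·e^(-2·t) dt = -(t^4/2 + t^3 + 3·t^2/2 + 3·t/2 + 3/4)·e^(-2·t) + C, the region integral is ≈ 0.144023 and the full one is 3/4.
The region integral divided by the full integral gives P = 0.19203.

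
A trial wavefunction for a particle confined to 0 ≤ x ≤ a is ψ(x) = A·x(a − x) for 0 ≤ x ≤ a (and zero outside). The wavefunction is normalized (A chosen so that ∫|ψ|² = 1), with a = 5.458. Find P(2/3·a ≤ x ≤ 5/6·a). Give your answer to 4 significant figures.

P ≈ 0.1744

|ψ|² is the probability density, so P = ∫_{2/3·a}^{5/6·a} |ψ|² dx.
Since A² = 1/(a^5/30), this is the region integral divided by the full normalization integral.
In terms of u = x/a (A² and the length scale cancel between numerator and denominator), P = [∫_{2/3}^{5/6} u^2·(1 - u)^2 du] / [∫_{0}^{1} u^2·(1 - u)^2 du].
Using ∫ u^2·(1 - u)^2 du = u^3·(6·u^2 - 15·u + 10)/30, the numerator is ≈ 0.00581276 and the denominator is 1/30.
Taking the ratio, P = 113/648.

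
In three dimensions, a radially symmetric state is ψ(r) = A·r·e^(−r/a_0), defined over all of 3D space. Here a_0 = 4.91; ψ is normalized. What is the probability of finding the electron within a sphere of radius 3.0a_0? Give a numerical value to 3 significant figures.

P = ∫ |ψ|² 4πr² dr over r ≤ 3.0a_0.
Normalization gives A² = 1/(3·π·a_0^5).
In terms of u = r/a_0 (A², 4π and the length scale all cancel between numerator and denominator), P = [∫_{0}^{3.0} u^4·e^(-2·u) du] / [∫_{0}^{∞} u^4·e^(-2·u) du].
An antiderivative of u^4·e^(-2·u) is -(u^4/2 + u^3 + 3·u^2/2 + 3·u/2 + 3/4)·e^(-2·u); evaluating from 0 to 3.0 gives 3/4 - 345·e^(-6)/4, while the full integral is 3/4.
The region integral divided by the full integral gives P = 0.7149.

P ≈ 0.715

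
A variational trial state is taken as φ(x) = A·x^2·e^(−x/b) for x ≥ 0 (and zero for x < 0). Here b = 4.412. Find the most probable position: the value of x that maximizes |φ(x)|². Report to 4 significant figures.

The maximum of |φ(x)|² occurs where its derivative vanishes.
Solving yields x = 2·b.
With b = 4.412, the most probable position is 8.8240.

x ≈ 8.824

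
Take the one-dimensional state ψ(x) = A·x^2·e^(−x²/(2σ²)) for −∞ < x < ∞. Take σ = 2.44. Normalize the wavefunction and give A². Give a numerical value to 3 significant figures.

Require ∫ |ψ|² dx = 1 over the whole domain.
With ∫_{−∞}^{∞} x^(2m) e^(−αx²) dx = (2m−1)!!·√π / (2^m α^(m+1/2)), the integral (without the A² prefactor) comes out to 3·√(π)·σ^5/4.
So A² = (3·√(π)·σ^5/4)^(−1).
Plugging in σ = 2.44 yields A = 0.09326.

A^2 ≈ 0.00870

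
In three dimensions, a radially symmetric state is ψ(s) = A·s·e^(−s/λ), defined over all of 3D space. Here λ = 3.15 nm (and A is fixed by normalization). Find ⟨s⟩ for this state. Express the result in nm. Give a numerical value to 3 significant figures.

The expectation value is the |ψ|²-weighted average of s: ∫ s|ψ|² 4πs² ds.
Evaluating both integrals, ⟨s⟩ = 5·λ/2.
Putting λ = 3.15 gives 7.875.

⟨s⟩ ≈ 7.88 nm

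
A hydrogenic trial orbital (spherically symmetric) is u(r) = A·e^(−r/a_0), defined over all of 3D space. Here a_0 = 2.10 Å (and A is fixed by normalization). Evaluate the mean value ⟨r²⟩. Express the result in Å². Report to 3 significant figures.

By definition ⟨r²⟩ = ∫ r^2 |u(r)|² 4πr² dr.
Evaluating both integrals, ⟨r²⟩ = 3·a_0^2.
With a_0 = 2.10, ⟨r^2⟩ = 13.23.

⟨r^2⟩ ≈ 13.2 Å^2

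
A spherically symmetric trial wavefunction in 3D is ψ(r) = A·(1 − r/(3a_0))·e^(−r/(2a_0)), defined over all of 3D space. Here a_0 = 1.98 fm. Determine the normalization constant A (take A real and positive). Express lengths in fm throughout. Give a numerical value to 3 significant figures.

The normalization condition is ∫|ψ|² 4πr² dr = 1 from 0 to ∞.
The angular integral contributes 4π, leaving ∫₀^∞ r²|ψ|² dr.
Using ∫₀^∞ rⁿ e^(−αr) dr = n!/αⁿ⁺¹, ∫|ψ|² 4πr² dr = A²·(8·π·a_0^3/3).
Hence A² = 1/[8·π·a_0^3/3].
Plugging in a_0 = 1.98 yields A = 0.1240.

A ≈ 0.124 fm^(-3/2)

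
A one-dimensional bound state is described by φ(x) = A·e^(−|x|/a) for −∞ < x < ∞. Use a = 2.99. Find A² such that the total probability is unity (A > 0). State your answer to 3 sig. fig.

A^2 ≈ 0.334

We need A² ∫|f|² dx = 1, taking the integral from −∞ to ∞.
The integral (without the A² prefactor) comes out to a.
Setting this equal to 1 gives A² = 1/(a).
With a = 2.99: A² = 0.3344 and A = 0.5783.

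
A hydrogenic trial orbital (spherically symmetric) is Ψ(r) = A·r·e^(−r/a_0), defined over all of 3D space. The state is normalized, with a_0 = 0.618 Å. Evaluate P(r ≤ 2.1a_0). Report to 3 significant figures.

P ≈ 0.410

With dV = 4πr²dr, the probability is ∫|Ψ|² dV over r ≤ 2.1a_0.
Normalization gives A² = 1/(3·π·a_0^5).
In terms of u = r/a_0 (A², 4π and the length scale all cancel between numerator and denominator), P = [∫_{0}^{2.1} u^4·e^(-2·u) du] / [∫_{0}^{∞} u^4·e^(-2·u) du].
Using ∫ u^4·e^(-2·u) du = -(u^4/2 + u^3 + 3·u^2/2 + 3·u/2 + 3/4)·e^(-2·u), the numerator is ≈ 0.30763 and the denominator is 3/4.
This evaluates to P = 0.4102.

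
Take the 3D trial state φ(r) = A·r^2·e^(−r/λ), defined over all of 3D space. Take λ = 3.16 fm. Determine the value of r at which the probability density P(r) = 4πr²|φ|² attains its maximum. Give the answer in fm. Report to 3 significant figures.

The maximum of P(r) = 4πr²|φ|² occurs where its derivative vanishes.
Solving yields r = 3·λ.
With λ = 3.16, the most probable radial distance is 9.480 fm.

r ≈ 9.48 fm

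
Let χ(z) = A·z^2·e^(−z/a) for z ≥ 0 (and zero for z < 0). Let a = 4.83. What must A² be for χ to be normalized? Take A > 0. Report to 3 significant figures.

We need A² ∫|f|² dz = 1, taking the integral from 0 to ∞.
Carrying out the integral gives A² · 3·a^5/4.
So A² = (3·a^5/4)^(−1).
With a = 4.83: A² = 0.0005072 and A = 0.02252.

A^2 ≈ 0.000507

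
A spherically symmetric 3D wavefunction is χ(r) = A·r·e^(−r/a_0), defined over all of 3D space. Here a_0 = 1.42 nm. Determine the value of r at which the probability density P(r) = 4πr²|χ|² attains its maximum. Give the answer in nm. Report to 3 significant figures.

Set d/dr [P(r) = 4πr²|χ|²] = 0 and solve for r > 0.
This gives r = 2·a_0.
With a_0 = 1.42, the most probable radial distance is 2.840 nm.

r ≈ 2.84 nm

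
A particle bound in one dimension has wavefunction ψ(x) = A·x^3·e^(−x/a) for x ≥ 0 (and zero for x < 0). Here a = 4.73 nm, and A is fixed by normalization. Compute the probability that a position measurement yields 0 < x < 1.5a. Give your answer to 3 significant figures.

The probability is P = ∫ |ψ|² dx over [0, 1.5a].
With A² fixed by ∫|ψ|² = 1, i.e. A² = (45·a^7/8)^(−1), substitute and integrate.
In terms of u = x/a (A² and the length scale cancel between numerator and denominator), P = [∫_{0}^{1.5} u^6·e^(-2·u) du] / [∫_{0}^{∞} u^6·e^(-2·u) du].
Using ∫ u^6·e^(-2·u) du = -(4·u^6 + 12·u^5 + 30·u^4 + 60·u^3 + 90·u^2 + 90·u + 45)·e^(-2·u)/8, the numerator is ≈ 0.18849 and the denominator is 45/8.
This works out to P = 0.03351.

P ≈ 0.0335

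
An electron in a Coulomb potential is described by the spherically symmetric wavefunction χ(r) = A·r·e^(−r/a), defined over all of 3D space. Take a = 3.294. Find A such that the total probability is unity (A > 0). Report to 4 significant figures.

We need A² ∫|f|² 4πr² dr = 1, taking the integral from 0 to ∞.
The angular integral contributes 4π, leaving ∫₀^∞ r²|χ|² dr.
Carrying out the integral gives A² · 3·π·a^5.
Setting this equal to 1 gives A² = 1/(3·π·a^5).
With a = 3.294: A² = 0.00027360 and A = 0.016541.

A ≈ 0.01654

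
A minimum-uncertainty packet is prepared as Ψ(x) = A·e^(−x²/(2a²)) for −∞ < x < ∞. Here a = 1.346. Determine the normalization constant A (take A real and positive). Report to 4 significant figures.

The normalization condition is ∫|Ψ|² dx = 1 from −∞ to ∞.
With ∫_{−∞}^{∞} x^(2m) e^(−αx²) dx = (2m−1)!!·√π / (2^m α^(m+1/2)), ∫|Ψ|² dx = A²·(√(π)·a).
So A² = (√(π)·a)^(−1).
Substituting a = 1.346 gives A² = 0.41916, so A = 0.64743.

A ≈ 0.6474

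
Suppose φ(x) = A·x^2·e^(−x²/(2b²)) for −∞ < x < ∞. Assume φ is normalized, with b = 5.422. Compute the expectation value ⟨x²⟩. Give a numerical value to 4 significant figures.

⟨x^2⟩ ≈ 73.50

⟨x²⟩ = ∫ x^2 |φ|² dx over the full domain.
With ∫_{−∞}^{∞} x^(2m) e^(−αx²) dx = (2m−1)!!·√π / (2^m α^(m+1/2)), since the A² factors cancel between numerator and denominator, ⟨x²⟩ = 5·b^2/2.
Putting b = 5.422 gives 73.495.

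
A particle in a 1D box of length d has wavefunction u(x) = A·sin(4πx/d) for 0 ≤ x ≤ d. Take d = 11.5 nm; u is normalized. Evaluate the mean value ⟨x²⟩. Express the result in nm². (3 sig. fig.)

The expectation value is the |u|²-weighted average of x^2: ∫ x^2|u|² dx.
With ∫₀^d sin²(nπx/d) dx = d/2, since the A² factors cancel between numerator and denominator, ⟨x²⟩ = -d^2/(32·π^2) + d^2/3.
With d = 11.5, ⟨x^2⟩ = 43.66.

⟨x^2⟩ ≈ 43.7 nm^2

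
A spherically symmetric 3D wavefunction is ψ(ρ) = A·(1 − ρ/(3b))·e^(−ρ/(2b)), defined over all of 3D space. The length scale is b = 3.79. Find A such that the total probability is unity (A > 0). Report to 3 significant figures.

A ≈ 0.0468

The normalization condition is ∫|ψ|² 4πρ² dρ = 1 from 0 to ∞.
Carrying out the integral gives A² · 8·π·b^3/3.
Setting this equal to 1 gives A² = 1/(8·π·b^3/3).
Substituting b = 3.79 gives A² = 0.002193, so A = 0.04683.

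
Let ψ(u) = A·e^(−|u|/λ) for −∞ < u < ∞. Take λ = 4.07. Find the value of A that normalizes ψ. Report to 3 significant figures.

We need A² ∫|f|² du = 1, taking the integral from −∞ to ∞.
Using ∫₀^∞ uⁿ e^(−αu) du = n!/αⁿ⁺¹, the integral (without the A² prefactor) comes out to λ.
Plugging in λ = 4.07 yields A = 0.4957.

A ≈ 0.496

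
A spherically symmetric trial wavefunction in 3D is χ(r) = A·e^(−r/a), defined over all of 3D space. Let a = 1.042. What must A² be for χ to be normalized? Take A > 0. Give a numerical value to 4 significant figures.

A^2 ≈ 0.2814

The normalization condition is ∫|χ|² 4πr² dr = 1 from 0 to ∞.
(Spherical symmetry: dV = 4πr² dr.)
∫|χ|² 4πr² dr = A²·(π·a^3).
Setting this equal to 1 gives A² = 1/(π·a^3).
With a = 1.042: A² = 0.28135 and A = 0.53042.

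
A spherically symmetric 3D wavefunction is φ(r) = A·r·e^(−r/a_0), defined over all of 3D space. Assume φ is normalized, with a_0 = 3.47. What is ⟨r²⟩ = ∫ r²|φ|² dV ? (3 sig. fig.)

⟨r^2⟩ ≈ 90.3

By definition ⟨r²⟩ = ∫ r^2 |φ(r)|² 4πr² dr.
Recall ∫₀^∞ r^m e^(−r/β) dr = m!·β^(m+1), since the A² factors cancel between numerator and denominator, ⟨r²⟩ = 15·a_0^2/2.
With a_0 = 3.47, ⟨r^2⟩ = 90.31.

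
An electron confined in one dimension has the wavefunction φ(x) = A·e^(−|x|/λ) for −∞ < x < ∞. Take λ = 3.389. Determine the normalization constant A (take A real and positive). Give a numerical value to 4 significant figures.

A ≈ 0.5432

We need A² ∫|f|² dx = 1, taking the integral from −∞ to ∞.
∫|φ|² dx = A²·(λ).
Setting this equal to 1 gives A² = 1/(λ).
Substituting λ = 3.389 gives A² = 0.29507, so A = 0.54321.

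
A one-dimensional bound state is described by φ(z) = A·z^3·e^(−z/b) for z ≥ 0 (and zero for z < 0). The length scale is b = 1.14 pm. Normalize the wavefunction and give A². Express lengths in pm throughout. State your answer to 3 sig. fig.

Normalization requires ∫|φ|² dz = 1, integrated from 0 to ∞.
∫|φ|² dz = A²·(45·b^7/8).
With b = 1.14: A² = 0.07105 and A = 0.2665.

A^2 ≈ 0.0710 pm^(-7)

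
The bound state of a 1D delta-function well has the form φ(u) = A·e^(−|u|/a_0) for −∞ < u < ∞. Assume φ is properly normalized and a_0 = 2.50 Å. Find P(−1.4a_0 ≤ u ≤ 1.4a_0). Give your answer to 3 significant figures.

P ≈ 0.939

P = ∫_{−1.4a_0}^{1.4a_0} |φ(u)|² du.
With A² fixed by ∫|φ|² = 1, i.e. A² = (a_0)^(−1), substitute and integrate.
By symmetry take twice the u ≥ 0 contribution in numerator and denominator; the 2's cancel. Let t = u/a_0; then A² and the length scale cancel, so P = ∫_{0}^{1.4} e^(-2·t) dt ÷ ∫_{0}^{∞} e^(-2·t) dt.
Using ∫ e^(-2·t) dt = -e^(-2·t)/2, the numerator is 1/2 - e^(-14/5)/2 and the denominator is 1/2.
Evaluating gives P = 0.9392.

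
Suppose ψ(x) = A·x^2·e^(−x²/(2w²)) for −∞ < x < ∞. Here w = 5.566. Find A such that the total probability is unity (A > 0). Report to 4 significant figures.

A ≈ 0.01187

We need A² ∫|f|² dx = 1, taking the integral from −∞ to ∞.
Carrying out the integral gives A² · 3·√(π)·w^5/4.
So A² = (3·√(π)·w^5/4)^(−1).
With w = 5.566: A² = 0.00014081 and A = 0.011867.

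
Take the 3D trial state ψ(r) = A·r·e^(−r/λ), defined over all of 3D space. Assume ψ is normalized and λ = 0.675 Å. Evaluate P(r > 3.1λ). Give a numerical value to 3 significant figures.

P ≈ 0.259

Integrate the radial probability density 4πr²|ψ|² over r > 3.1λ.
The full normalization integral is A²·[3·π·λ^5] = 1, fixing A².
Substituting u = r/λ, A², 4π and the length scale all cancel in the ratio: P = ∫_{3.1}^{∞} u^4·e^(-2·u) du / ∫_{0}^{∞} u^4·e^(-2·u) du.
With ∫ u^4·e^(-2·u) du = -(u^4/2 + u^3 + 3·u^2/2 + 3·u/2 + 3/4)·e^(-2·u) + C, the region integral is ≈ 0.19438 and the full one is 3/4.
Taking the ratio yields P = 0.2592.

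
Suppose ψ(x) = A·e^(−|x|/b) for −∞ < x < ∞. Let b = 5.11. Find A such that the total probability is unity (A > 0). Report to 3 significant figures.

We need A² ∫|f|² dx = 1, taking the integral from −∞ to ∞.
Recall ∫₀^∞ x^m e^(−x/β) dx = m!·β^(m+1), carrying out the integral gives A² · b.
Substituting b = 5.11 gives A² = 0.1957, so A = 0.4424.

A ≈ 0.442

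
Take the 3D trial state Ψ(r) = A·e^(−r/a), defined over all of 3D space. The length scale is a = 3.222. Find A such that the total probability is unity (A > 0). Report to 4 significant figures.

A ≈ 0.09755

Normalization requires ∫|Ψ|² 4πr² dr = 1, integrated from 0 to ∞.
The angular integral contributes 4π, leaving ∫₀^∞ r²|Ψ|² dr.
Recall ∫₀^∞ r^m e^(−r/β) dr = m!·β^(m+1), carrying out the integral gives A² · π·a^3.
Plugging in a = 3.222 yields A = 0.097552.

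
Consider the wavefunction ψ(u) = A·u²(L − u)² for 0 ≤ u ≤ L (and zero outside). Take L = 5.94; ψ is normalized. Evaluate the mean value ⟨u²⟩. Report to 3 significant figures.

⟨u^2⟩ ≈ 9.62

⟨u²⟩ = ∫ u^2 |ψ|² du over the full domain.
Since the A² factors cancel between numerator and denominator, ⟨u²⟩ = 3·L^2/11.
Putting L = 5.94 gives 9.623.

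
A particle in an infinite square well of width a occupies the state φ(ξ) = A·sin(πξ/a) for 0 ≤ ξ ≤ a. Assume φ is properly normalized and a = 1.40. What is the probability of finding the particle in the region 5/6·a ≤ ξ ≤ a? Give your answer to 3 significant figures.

P ≈ 0.0288

P = ∫_{5/6·a}^{a} |φ(ξ)|² dξ.
The normalization integral ∫|φ|²dξ over the whole domain equals a/2·A², and A² cancels in the ratio.
In terms of u = ξ/a (A² and the length scale cancel between numerator and denominator), P = [∫_{5/6}^{1} sin(π·u)^2 du] / [∫_{0}^{1} sin(π·u)^2 du].
With ∫ sin(π·u)^2 du = u/2 - sin(2·π·u)/(4·π) + C, the region integral is -√(3)/(8·π) + 1/12 and the full one is 1/2.
Evaluating gives P = (-√(3)/4 + π/6)/π.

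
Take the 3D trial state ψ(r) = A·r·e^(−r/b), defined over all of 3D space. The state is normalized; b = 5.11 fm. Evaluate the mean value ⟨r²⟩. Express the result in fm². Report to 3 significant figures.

⟨r²⟩ = ∫ r^2 |ψ|² 4πr² dr over the full domain.
Since the A² factors cancel between numerator and denominator, ⟨r²⟩ = 15·b^2/2.
With b = 5.11, ⟨r^2⟩ = 195.8.

⟨r^2⟩ ≈ 196 fm^2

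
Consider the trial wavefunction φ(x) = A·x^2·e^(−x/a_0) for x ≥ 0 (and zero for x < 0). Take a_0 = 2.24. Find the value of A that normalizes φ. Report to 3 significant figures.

A ≈ 0.154

Normalization requires ∫|φ|² dx = 1, integrated from 0 to ∞.
Carrying out the integral gives A² · 3·a_0^5/4.
So A² = (3·a_0^5/4)^(−1).
Plugging in a_0 = 2.24 yields A = 0.1538.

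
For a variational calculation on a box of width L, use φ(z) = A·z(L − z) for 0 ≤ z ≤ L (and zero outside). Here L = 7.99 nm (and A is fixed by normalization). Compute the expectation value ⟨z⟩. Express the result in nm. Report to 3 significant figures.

By definition ⟨z⟩ = ∫ z |φ(z)|² dz.
Expanding the polynomial and integrating term by term, evaluating both integrals, ⟨z⟩ = L/2.
With L = 7.99, ⟨z⟩ = 3.995.

⟨z⟩ ≈ 4.00 nm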